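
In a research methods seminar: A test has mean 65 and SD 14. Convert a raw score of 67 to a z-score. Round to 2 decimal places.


z = (X - mu) / sigma
= (67 - 65) / 14
= 2 / 14
= 0.14


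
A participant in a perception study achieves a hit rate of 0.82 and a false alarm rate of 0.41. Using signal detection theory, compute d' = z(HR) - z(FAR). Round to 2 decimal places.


d' = z(HR) - z(FAR)
z(0.82) = 0.9154
z(0.41) = -0.2275
d' = 0.9154 - -0.2275
= 1.14


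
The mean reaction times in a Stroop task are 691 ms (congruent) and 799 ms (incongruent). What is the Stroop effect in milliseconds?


Stroop effect = RT(incongruent) - RT(congruent)
= 799 - 691
= 108 ms


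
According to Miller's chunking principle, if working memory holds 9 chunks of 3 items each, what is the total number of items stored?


Total items = chunks * items_per_chunk
= 9 * 3
= 27


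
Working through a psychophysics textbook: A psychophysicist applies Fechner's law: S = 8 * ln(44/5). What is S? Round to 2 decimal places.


S = 8 * ln(44/5)
I/I0 = 8.8
ln(8.8) = 2.1748
S = 8 * 2.1748
= 17.40


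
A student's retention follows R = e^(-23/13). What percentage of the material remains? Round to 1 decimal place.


R = e^(-t/S)
-t/S = -23/13 = -1.769231
R = e^(-1.769231) = 0.170464
Percentage = 0.170464 * 100
= 17.0


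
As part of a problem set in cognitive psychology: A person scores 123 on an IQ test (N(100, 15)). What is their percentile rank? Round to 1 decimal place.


z = (IQ - mean) / SD
z = (123 - 100) / 15 = 1.5333
Percentile = Phi(1.5333) * 100
Phi(1.5333) = 0.937399
= 93.7


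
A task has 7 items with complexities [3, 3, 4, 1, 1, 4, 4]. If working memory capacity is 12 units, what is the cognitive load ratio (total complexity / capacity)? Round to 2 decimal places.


Total complexity = 3 + 3 + 4 + 1 + 1 + 4 + 4 = 20
Load = total / capacity = 20 / 12
= 1.67


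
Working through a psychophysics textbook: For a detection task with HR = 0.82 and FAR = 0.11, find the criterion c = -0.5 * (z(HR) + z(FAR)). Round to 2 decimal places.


c = -0.5 * (z(HR) + z(FAR))
z(0.82) = 0.9154
z(0.11) = -1.2265
c = -0.5 * (0.9154 + -1.2265)
= -0.5 * -0.3111
= 0.16


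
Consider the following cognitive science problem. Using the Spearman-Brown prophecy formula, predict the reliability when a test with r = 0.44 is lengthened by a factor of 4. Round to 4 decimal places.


r_new = n*r / (1 + (n-1)*r)
Numerator = 4 * 0.44 = 1.76
Denominator = 1 + 3 * 0.44 = 2.32
r_new = 1.76 / 2.32
= 0.7586


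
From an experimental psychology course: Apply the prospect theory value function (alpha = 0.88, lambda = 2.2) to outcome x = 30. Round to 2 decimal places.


Since x = 30 >= 0, use v(x) = x^0.88
30^0.88 = 19.9465
v(30) = 19.95


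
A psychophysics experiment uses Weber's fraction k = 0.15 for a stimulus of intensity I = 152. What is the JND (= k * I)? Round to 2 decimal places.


JND = k * I
JND = 0.15 * 152
= 22.80


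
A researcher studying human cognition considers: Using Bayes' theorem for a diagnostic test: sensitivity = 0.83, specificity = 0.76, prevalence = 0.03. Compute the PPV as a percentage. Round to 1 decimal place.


PPV = (sens * prev) / (sens * prev + (1-spec) * (1-prev))
Numerator = 0.83 * 0.03 = 0.0249
P(positive and no disease) = (1 - spec) * (1 - prev) = (1 - 0.76) * (1 - 0.03) = 0.2328
Denominator = 0.0249 + 0.2328 = 0.2577
PPV = 0.0249 / 0.2577 = 0.096624
As percentage = 9.7


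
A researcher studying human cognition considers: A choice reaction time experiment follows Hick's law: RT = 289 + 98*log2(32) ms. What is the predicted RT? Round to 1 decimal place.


RT = 289 + 98 * log2(32)
log2(32) = 5.0
RT = 289 + 98 * 5.0
= 289 + 490.0
= 779.0 ms


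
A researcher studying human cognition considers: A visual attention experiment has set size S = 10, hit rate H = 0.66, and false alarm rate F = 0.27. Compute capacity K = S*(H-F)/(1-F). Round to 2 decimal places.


K = S * (H - F) / (1 - F)
H - F = 0.39
1 - F = 0.73
K = 10 * 0.39 / 0.73
= 5.34


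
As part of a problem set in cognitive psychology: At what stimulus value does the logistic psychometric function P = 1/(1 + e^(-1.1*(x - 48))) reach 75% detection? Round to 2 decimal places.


At P = 0.75: 0.75 = 1/(1 + e^(-k*(x-x0)))
Solving: e^(-k*(x-x0)) = 1/3
x = x0 + ln(3)/k
ln(3) = 1.0986
x = 48 + 1.0986/1.1
= 48 + 0.9987
= 49.00


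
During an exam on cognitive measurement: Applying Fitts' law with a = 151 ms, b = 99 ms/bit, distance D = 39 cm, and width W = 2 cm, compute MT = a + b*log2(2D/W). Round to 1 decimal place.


MT = 151 + 99 * log2(2*39/2)
2D/W = 39.0
log2(39.0) = 5.2854
MT = 151 + 99 * 5.2854
= 674.3 ms


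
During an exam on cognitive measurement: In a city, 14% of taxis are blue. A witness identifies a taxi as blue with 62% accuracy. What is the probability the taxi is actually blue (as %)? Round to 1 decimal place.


P(blue | says blue) = P(says blue | blue)*P(blue) / [P(says blue | blue)*P(blue) + P(says blue | not blue)*P(not blue)]
Numerator = 0.62 * 0.14 = 0.0868
False identification = 0.38 * 0.86 = 0.3268
P = 0.0868 / (0.0868 + 0.3268)
= 0.0868 / 0.4136
As percentage = 21.0


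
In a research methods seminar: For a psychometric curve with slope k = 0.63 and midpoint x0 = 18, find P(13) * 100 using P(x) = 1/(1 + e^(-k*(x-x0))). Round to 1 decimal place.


P(x) = 1/(1 + e^(-0.63*(13 - 18)))
Exponent = -0.63 * -5 = 3.15
e^(3.15) = 23.336065
P = 1/(1 + 23.336065) = 0.041091
Percentage = 4.1


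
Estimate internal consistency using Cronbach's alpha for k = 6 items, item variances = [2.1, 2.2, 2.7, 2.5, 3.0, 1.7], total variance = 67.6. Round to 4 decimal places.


alpha = (k/(k-1)) * (1 - sum(s_i^2)/s_total^2)
sum(item variances) = 14.2
k/(k-1) = 6/5 = 1.2
1 - 14.2/67.6 = 1 - 0.210059 = 0.789941
alpha = 1.2 * 0.789941
= 0.9479


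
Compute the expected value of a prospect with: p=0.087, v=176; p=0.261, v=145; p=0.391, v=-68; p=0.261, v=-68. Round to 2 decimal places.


EU = sum(p_i * v_i)
0.087 * 176 = 15.312
0.261 * 145 = 37.845
0.391 * -68 = -26.588
0.261 * -68 = -17.748
EU = 15.312 + 37.845 + -26.588 + -17.748
= 8.82


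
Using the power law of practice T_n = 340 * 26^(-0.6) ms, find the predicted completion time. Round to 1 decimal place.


T_n = 340 * 26^(-0.6)
26^(-0.6) = 0.141585
T_n = 340 * 0.141585
= 48.1 ms


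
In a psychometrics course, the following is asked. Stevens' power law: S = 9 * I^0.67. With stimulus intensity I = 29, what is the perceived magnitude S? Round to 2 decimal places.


S = 9 * 29^0.67
29^0.67 = 9.5457
S = 9 * 9.5457
= 85.91


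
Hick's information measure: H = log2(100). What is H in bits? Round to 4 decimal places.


H = log2(n)
H = log2(100)
= 6.6439


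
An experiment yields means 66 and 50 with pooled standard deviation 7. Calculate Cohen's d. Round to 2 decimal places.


Cohen's d = (M1 - M2) / S_pooled
= (66 - 50) / 7
= 16 / 7
= 2.29


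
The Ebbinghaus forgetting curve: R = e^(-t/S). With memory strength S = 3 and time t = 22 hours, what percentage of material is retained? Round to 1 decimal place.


R = e^(-t/S)
-t/S = -22/3 = -7.333333
R = e^(-7.333333) = 0.000653
Percentage = 0.000653 * 100
= 0.1


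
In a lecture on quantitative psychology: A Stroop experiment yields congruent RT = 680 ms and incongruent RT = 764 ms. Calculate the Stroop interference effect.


Stroop effect = RT(incongruent) - RT(congruent)
= 764 - 680
= 84 ms


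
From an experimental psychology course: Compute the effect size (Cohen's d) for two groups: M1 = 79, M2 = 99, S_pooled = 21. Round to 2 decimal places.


Cohen's d = (M1 - M2) / S_pooled
= (79 - 99) / 21
= -20 / 21
= -0.95


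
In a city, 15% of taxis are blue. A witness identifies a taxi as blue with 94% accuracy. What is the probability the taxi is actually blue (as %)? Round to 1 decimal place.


P(blue | says blue) = P(says blue | blue)*P(blue) / [P(says blue | blue)*P(blue) + P(says blue | not blue)*P(not blue)]
Numerator = 0.94 * 0.15 = 0.141
False identification = 0.06 * 0.85 = 0.051
P = 0.141 / (0.141 + 0.051)
= 0.141 / 0.192
As percentage = 73.4


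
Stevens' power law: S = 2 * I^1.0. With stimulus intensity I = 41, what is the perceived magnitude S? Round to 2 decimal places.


S = 2 * 41^1.0
41^1.0 = 41.0
S = 2 * 41.0
= 82.00


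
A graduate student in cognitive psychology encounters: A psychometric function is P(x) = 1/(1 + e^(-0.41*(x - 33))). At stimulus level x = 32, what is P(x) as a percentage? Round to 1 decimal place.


P(x) = 1/(1 + e^(-0.41*(32 - 33)))
Exponent = -0.41 * -1 = 0.41
e^(0.41) = 1.506818
P = 1/(1 + 1.506818) = 0.398912
Percentage = 39.9


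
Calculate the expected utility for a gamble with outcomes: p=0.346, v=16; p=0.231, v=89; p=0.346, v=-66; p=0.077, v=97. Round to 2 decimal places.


EU = sum(p_i * v_i)
0.346 * 16 = 5.536
0.231 * 89 = 20.559
0.346 * -66 = -22.836
0.077 * 97 = 7.469
EU = 5.536 + 20.559 + -22.836 + 7.469
= 10.73


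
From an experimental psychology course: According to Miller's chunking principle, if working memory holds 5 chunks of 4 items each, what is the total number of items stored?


Total items = chunks * items_per_chunk
= 5 * 4
= 20


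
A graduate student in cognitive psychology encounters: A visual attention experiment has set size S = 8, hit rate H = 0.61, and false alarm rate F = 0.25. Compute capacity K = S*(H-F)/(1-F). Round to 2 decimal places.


K = S * (H - F) / (1 - F)
H - F = 0.36
1 - F = 0.75
K = 8 * 0.36 / 0.75
= 3.84


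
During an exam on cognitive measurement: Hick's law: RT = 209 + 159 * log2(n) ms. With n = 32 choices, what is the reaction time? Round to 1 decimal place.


RT = 209 + 159 * log2(32)
log2(32) = 5.0
RT = 209 + 159 * 5.0
= 209 + 795.0
= 1004.0 ms


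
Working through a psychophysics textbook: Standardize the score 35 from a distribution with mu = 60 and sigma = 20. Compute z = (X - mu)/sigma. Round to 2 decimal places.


z = (X - mu) / sigma
= (35 - 60) / 20
= -25 / 20
= -1.25


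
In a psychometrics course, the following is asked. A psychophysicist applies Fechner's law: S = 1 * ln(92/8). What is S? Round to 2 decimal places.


S = 1 * ln(92/8)
I/I0 = 11.5
ln(11.5) = 2.4423
S = 1 * 2.4423
= 2.44


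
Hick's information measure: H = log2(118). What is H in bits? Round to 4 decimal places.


H = log2(n)
H = log2(118)
= 6.8826


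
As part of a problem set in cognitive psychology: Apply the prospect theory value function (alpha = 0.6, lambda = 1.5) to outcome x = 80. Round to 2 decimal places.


Since x = 80 >= 0, use v(x) = x^0.6
80^0.6 = 13.8629
v(80) = 13.86


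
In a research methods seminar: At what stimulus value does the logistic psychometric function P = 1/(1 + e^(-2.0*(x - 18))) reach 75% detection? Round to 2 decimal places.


At P = 0.75: 0.75 = 1/(1 + e^(-k*(x-x0)))
Solving: e^(-k*(x-x0)) = 1/3
x = x0 + ln(3)/k
ln(3) = 1.0986
x = 18 + 1.0986/2.0
= 18 + 0.5493
= 18.55


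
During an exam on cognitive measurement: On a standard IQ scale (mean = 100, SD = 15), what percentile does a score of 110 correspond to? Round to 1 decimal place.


z = (IQ - mean) / SD
z = (110 - 100) / 15 = 0.6667
Percentile = Phi(0.6667) * 100
Phi(0.6667) = 0.747518
= 74.8


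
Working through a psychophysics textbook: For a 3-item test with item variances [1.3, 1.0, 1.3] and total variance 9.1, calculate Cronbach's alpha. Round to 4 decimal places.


alpha = (k/(k-1)) * (1 - sum(s_i^2)/s_total^2)
sum(item variances) = 3.6
k/(k-1) = 3/2 = 1.5
1 - 3.6/9.1 = 1 - 0.395604 = 0.604396
alpha = 1.5 * 0.604396
= 0.9066


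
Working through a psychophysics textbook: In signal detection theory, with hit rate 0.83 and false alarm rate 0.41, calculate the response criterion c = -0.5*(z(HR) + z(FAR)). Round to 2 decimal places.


c = -0.5 * (z(HR) + z(FAR))
z(0.83) = 0.9542
z(0.41) = -0.2275
c = -0.5 * (0.9542 + -0.2275)
= -0.5 * 0.7267
= -0.36


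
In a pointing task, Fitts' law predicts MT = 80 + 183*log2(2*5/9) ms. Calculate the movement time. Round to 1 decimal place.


MT = 80 + 183 * log2(2*5/9)
2D/W = 1.111111
log2(1.111111) = 0.152
MT = 80 + 183 * 0.152
= 107.8 ms


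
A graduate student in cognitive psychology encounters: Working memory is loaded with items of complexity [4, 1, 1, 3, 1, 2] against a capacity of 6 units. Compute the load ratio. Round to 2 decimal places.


Total complexity = 4 + 1 + 1 + 3 + 1 + 2 = 12
Load = total / capacity = 12 / 6
= 2.00


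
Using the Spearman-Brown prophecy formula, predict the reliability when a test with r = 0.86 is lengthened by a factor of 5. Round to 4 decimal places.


r_new = n*r / (1 + (n-1)*r)
Numerator = 5 * 0.86 = 4.3
Denominator = 1 + 4 * 0.86 = 4.44
r_new = 4.3 / 4.44
= 0.9685


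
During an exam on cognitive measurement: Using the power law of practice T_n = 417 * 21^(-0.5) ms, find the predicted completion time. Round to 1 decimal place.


T_n = 417 * 21^(-0.5)
21^(-0.5) = 0.218218
T_n = 417 * 0.218218
= 91.0 ms


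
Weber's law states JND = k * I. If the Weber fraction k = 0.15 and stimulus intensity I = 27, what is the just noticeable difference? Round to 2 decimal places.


JND = k * I
JND = 0.15 * 27
= 4.05


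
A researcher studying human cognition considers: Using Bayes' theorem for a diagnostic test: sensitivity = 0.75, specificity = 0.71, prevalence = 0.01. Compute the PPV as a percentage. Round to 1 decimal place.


PPV = (sens * prev) / (sens * prev + (1-spec) * (1-prev))
Numerator = 0.75 * 0.01 = 0.0075
P(positive and no disease) = (1 - spec) * (1 - prev) = (1 - 0.71) * (1 - 0.01) = 0.2871
Denominator = 0.0075 + 0.2871 = 0.2946
PPV = 0.0075 / 0.2946 = 0.025458
As percentage = 2.5


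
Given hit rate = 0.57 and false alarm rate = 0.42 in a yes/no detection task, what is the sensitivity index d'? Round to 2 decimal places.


d' = z(HR) - z(FAR)
z(0.57) = 0.1764
z(0.42) = -0.2019
d' = 0.1764 - -0.2019
= 0.38


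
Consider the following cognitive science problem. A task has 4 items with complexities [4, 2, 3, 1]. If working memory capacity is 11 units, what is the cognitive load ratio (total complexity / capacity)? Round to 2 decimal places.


Total complexity = 4 + 2 + 3 + 1 = 10
Load = total / capacity = 10 / 11
= 0.91


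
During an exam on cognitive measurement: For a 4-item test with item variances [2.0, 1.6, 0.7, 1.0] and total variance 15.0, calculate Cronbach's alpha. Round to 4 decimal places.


alpha = (k/(k-1)) * (1 - sum(s_i^2)/s_total^2)
sum(item variances) = 5.3
k/(k-1) = 4/3 = 1.333333
1 - 5.3/15.0 = 1 - 0.353333 = 0.646667
alpha = 1.333333 * 0.646667
= 0.8622


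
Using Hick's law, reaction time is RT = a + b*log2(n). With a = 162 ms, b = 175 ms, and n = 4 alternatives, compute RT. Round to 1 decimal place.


RT = 162 + 175 * log2(4)
log2(4) = 2.0
RT = 162 + 175 * 2.0
= 162 + 350.0
= 512.0 ms


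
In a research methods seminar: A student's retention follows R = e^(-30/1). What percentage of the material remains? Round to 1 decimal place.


R = e^(-t/S)
-t/S = -30/1 = -30.0
R = e^(-30.0) = 0.0
Percentage = 0.0 * 100
= 0.0


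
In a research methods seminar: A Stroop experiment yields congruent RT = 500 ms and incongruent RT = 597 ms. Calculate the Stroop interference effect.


Stroop effect = RT(incongruent) - RT(congruent)
= 597 - 500
= 97 ms


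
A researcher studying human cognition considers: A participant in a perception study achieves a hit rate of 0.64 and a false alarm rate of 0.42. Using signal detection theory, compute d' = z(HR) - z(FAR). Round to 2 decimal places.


d' = z(HR) - z(FAR)
z(0.64) = 0.3585
z(0.42) = -0.2019
d' = 0.3585 - -0.2019
= 0.56


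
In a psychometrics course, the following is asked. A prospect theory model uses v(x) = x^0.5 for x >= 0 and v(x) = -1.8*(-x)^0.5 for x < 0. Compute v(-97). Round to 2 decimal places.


Since x = -97 < 0, use v(x) = -lambda*(-x)^alpha
(-x) = 97
97^0.5 = 9.8489
v(-97) = -1.8 * 9.8489
= -17.73


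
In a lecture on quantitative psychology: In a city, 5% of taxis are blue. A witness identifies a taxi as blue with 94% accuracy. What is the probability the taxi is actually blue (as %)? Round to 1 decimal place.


P(blue | says blue) = P(says blue | blue)*P(blue) / [P(says blue | blue)*P(blue) + P(says blue | not blue)*P(not blue)]
Numerator = 0.94 * 0.05 = 0.047
False identification = 0.06 * 0.95 = 0.057
P = 0.047 / (0.047 + 0.057)
= 0.047 / 0.104
As percentage = 45.2


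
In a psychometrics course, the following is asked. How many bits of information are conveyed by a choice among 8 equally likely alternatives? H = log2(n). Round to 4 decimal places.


H = log2(n)
H = log2(8)
= 3.0000


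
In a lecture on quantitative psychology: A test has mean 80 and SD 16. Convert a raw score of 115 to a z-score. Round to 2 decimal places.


z = (X - mu) / sigma
= (115 - 80) / 16
= 35 / 16
= 2.19


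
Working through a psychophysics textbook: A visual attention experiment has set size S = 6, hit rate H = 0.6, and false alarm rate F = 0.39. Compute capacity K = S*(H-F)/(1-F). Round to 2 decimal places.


K = S * (H - F) / (1 - F)
H - F = 0.21
1 - F = 0.61
K = 6 * 0.21 / 0.61
= 2.07


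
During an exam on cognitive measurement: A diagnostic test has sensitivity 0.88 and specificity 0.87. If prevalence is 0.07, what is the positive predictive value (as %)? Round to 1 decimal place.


PPV = (sens * prev) / (sens * prev + (1-spec) * (1-prev))
Numerator = 0.88 * 0.07 = 0.0616
P(positive and no disease) = (1 - spec) * (1 - prev) = (1 - 0.87) * (1 - 0.07) = 0.1209
Denominator = 0.0616 + 0.1209 = 0.1825
PPV = 0.0616 / 0.1825 = 0.337534
As percentage = 33.8


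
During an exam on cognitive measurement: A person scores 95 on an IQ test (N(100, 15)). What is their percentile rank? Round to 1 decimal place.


z = (IQ - mean) / SD
z = (95 - 100) / 15 = -0.3333
Percentile = Phi(-0.3333) * 100
Phi(-0.3333) = 0.369454
= 36.9


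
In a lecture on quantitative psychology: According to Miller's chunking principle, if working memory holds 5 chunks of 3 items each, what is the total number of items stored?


Total items = chunks * items_per_chunk
= 5 * 3
= 15


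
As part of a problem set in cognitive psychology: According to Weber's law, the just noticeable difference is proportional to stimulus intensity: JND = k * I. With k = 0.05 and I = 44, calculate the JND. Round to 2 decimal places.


JND = k * I
JND = 0.05 * 44
= 2.20


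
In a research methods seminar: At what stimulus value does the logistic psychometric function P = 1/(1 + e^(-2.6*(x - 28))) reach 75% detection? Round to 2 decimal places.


At P = 0.75: 0.75 = 1/(1 + e^(-k*(x-x0)))
Solving: e^(-k*(x-x0)) = 1/3
x = x0 + ln(3)/k
ln(3) = 1.0986
x = 28 + 1.0986/2.6
= 28 + 0.4225
= 28.42


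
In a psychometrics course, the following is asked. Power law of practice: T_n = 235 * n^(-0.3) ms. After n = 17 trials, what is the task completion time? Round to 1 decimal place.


T_n = 235 * 17^(-0.3)
17^(-0.3) = 0.42743
T_n = 235 * 0.42743
= 100.4 ms


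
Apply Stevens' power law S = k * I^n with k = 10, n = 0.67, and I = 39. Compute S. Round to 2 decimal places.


S = 10 * 39^0.67
39^0.67 = 11.6416
S = 10 * 11.6416
= 116.42


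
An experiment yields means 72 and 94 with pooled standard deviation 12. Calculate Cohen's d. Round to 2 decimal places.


Cohen's d = (M1 - M2) / S_pooled
= (72 - 94) / 12
= -22 / 12
= -1.83


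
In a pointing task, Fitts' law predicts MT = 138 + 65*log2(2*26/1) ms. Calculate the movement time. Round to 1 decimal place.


MT = 138 + 65 * log2(2*26/1)
2D/W = 52.0
log2(52.0) = 5.7004
MT = 138 + 65 * 5.7004
= 508.5 ms


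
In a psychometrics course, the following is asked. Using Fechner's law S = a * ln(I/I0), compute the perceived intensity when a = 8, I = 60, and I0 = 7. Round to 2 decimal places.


S = 8 * ln(60/7)
I/I0 = 8.571429
ln(8.571429) = 2.1484
S = 8 * 2.1484
= 17.19


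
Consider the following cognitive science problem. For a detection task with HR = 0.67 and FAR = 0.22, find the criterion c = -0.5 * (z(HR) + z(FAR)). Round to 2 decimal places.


c = -0.5 * (z(HR) + z(FAR))
z(0.67) = 0.4399
z(0.22) = -0.7722
c = -0.5 * (0.4399 + -0.7722)
= -0.5 * -0.3323
= 0.17


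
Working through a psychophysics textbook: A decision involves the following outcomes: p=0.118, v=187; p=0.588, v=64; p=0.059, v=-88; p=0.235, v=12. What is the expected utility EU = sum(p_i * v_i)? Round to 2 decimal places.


EU = sum(p_i * v_i)
0.118 * 187 = 22.066
0.588 * 64 = 37.632
0.059 * -88 = -5.192
0.235 * 12 = 2.82
EU = 22.066 + 37.632 + -5.192 + 2.82
= 57.33


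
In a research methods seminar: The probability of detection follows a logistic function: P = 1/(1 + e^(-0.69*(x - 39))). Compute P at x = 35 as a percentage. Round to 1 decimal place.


P(x) = 1/(1 + e^(-0.69*(35 - 39)))
Exponent = -0.69 * -4 = 2.76
e^(2.76) = 15.799843
P = 1/(1 + 15.799843) = 0.059524
Percentage = 6.0


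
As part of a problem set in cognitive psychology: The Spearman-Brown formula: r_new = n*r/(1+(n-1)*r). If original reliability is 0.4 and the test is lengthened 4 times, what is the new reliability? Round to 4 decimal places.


r_new = n*r / (1 + (n-1)*r)
Numerator = 4 * 0.4 = 1.6
Denominator = 1 + 3 * 0.4 = 2.2
r_new = 1.6 / 2.2
= 0.7273


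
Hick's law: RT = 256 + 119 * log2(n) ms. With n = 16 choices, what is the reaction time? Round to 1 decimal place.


RT = 256 + 119 * log2(16)
log2(16) = 4.0
RT = 256 + 119 * 4.0
= 256 + 476.0
= 732.0 ms


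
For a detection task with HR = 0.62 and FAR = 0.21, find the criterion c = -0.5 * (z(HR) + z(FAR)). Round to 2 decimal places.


c = -0.5 * (z(HR) + z(FAR))
z(0.62) = 0.3055
z(0.21) = -0.8064
c = -0.5 * (0.3055 + -0.8064)
= -0.5 * -0.5009
= 0.25


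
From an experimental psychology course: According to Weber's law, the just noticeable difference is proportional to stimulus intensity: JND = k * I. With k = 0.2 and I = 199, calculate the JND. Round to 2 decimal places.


JND = k * I
JND = 0.2 * 199
= 39.80


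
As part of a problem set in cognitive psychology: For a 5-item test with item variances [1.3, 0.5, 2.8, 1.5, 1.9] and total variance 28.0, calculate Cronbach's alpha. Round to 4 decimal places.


alpha = (k/(k-1)) * (1 - sum(s_i^2)/s_total^2)
sum(item variances) = 8.0
k/(k-1) = 5/4 = 1.25
1 - 8.0/28.0 = 1 - 0.285714 = 0.714286
alpha = 1.25 * 0.714286
= 0.8929


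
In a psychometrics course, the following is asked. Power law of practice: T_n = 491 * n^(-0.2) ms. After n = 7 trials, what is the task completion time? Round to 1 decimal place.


T_n = 491 * 7^(-0.2)
7^(-0.2) = 0.677611
T_n = 491 * 0.677611
= 332.7 ms


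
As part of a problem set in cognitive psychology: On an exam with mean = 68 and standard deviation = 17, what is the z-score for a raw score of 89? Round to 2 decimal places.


z = (X - mu) / sigma
= (89 - 68) / 17
= 21 / 17
= 1.24


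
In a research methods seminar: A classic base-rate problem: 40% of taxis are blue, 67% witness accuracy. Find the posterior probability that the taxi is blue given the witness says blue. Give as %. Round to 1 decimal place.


P(blue | says blue) = P(says blue | blue)*P(blue) / [P(says blue | blue)*P(blue) + P(says blue | not blue)*P(not blue)]
Numerator = 0.67 * 0.4 = 0.268
False identification = 0.33 * 0.6 = 0.198
P = 0.268 / (0.268 + 0.198)
= 0.268 / 0.466
As percentage = 57.5


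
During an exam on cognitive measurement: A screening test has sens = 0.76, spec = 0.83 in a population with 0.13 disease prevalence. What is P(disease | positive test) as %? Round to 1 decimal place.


PPV = (sens * prev) / (sens * prev + (1-spec) * (1-prev))
Numerator = 0.76 * 0.13 = 0.0988
P(positive and no disease) = (1 - spec) * (1 - prev) = (1 - 0.83) * (1 - 0.13) = 0.1479
Denominator = 0.0988 + 0.1479 = 0.2467
PPV = 0.0988 / 0.2467 = 0.400486
As percentage = 40.0


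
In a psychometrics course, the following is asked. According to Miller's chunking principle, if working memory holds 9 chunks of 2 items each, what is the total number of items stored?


Total items = chunks * items_per_chunk
= 9 * 2
= 18


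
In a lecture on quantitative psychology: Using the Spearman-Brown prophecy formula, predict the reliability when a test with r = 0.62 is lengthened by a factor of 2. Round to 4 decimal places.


r_new = n*r / (1 + (n-1)*r)
Numerator = 2 * 0.62 = 1.24
Denominator = 1 + 1 * 0.62 = 1.62
r_new = 1.24 / 1.62
= 0.7654


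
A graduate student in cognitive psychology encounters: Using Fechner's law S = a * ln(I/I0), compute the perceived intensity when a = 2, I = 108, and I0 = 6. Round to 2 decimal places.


S = 2 * ln(108/6)
I/I0 = 18.0
ln(18.0) = 2.8904
S = 2 * 2.8904
= 5.78


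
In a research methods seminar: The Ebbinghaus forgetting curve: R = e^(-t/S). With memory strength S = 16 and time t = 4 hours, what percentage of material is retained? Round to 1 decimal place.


R = e^(-t/S)
-t/S = -4/16 = -0.25
R = e^(-0.25) = 0.778801
Percentage = 0.778801 * 100
= 77.9


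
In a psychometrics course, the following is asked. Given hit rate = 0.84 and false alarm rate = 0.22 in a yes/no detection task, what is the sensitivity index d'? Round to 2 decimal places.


d' = z(HR) - z(FAR)
z(0.84) = 0.9945
z(0.22) = -0.7722
d' = 0.9945 - -0.7722
= 1.77


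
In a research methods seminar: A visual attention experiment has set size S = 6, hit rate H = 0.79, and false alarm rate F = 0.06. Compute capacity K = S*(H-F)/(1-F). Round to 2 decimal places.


K = S * (H - F) / (1 - F)
H - F = 0.73
1 - F = 0.94
K = 6 * 0.73 / 0.94
= 4.66


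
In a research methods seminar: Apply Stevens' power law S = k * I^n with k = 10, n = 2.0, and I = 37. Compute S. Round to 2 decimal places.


S = 10 * 37^2.0
37^2.0 = 1369.0
S = 10 * 1369.0
= 13690.00


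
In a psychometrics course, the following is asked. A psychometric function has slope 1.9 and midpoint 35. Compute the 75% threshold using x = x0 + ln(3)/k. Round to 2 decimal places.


At P = 0.75: 0.75 = 1/(1 + e^(-k*(x-x0)))
Solving: e^(-k*(x-x0)) = 1/3
x = x0 + ln(3)/k
ln(3) = 1.0986
x = 35 + 1.0986/1.9
= 35 + 0.5782
= 35.58


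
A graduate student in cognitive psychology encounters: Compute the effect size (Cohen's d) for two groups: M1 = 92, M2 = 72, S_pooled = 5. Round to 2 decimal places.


Cohen's d = (M1 - M2) / S_pooled
= (92 - 72) / 5
= 20 / 5
= 4.00


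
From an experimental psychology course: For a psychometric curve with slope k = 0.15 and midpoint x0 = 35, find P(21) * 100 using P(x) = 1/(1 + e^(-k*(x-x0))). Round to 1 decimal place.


P(x) = 1/(1 + e^(-0.15*(21 - 35)))
Exponent = -0.15 * -14 = 2.1
e^(2.1) = 8.16617
P = 1/(1 + 8.16617) = 0.109097
Percentage = 10.9


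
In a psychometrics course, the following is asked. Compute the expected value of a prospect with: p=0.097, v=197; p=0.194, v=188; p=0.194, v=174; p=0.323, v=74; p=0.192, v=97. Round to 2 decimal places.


EU = sum(p_i * v_i)
0.097 * 197 = 19.109
0.194 * 188 = 36.472
0.194 * 174 = 33.756
0.323 * 74 = 23.902
0.192 * 97 = 18.624
EU = 19.109 + 36.472 + 33.756 + 23.902 + 18.624
= 131.86


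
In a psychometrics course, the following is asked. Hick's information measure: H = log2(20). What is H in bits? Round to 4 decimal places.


H = log2(n)
H = log2(20)
= 4.3219


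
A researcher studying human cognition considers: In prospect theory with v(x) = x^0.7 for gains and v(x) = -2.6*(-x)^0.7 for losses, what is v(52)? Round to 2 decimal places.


Since x = 52 >= 0, use v(x) = x^0.7
52^0.7 = 15.8929
v(52) = 15.89


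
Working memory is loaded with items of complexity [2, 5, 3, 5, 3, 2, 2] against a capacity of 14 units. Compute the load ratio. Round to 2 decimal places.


Total complexity = 2 + 5 + 3 + 5 + 3 + 2 + 2 = 22
Load = total / capacity = 22 / 14
= 1.57


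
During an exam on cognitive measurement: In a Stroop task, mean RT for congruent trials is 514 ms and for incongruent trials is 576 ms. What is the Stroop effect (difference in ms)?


Stroop effect = RT(incongruent) - RT(congruent)
= 576 - 514
= 62 ms


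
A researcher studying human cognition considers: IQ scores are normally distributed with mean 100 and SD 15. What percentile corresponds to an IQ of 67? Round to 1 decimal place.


z = (IQ - mean) / SD
z = (67 - 100) / 15 = -2.2
Percentile = Phi(-2.2) * 100
Phi(-2.2) = 0.013903
= 1.4


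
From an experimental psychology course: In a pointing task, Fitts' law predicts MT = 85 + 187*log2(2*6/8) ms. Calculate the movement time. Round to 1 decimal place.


MT = 85 + 187 * log2(2*6/8)
2D/W = 1.5
log2(1.5) = 0.585
MT = 85 + 187 * 0.585
= 194.4 ms


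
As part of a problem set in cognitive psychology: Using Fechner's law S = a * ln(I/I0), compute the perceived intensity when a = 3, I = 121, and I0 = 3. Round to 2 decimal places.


S = 3 * ln(121/3)
I/I0 = 40.333333
ln(40.333333) = 3.6972
S = 3 * 3.6972
= 11.09


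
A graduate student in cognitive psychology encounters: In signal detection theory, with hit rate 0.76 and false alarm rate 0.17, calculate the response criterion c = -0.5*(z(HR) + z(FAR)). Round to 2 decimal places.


c = -0.5 * (z(HR) + z(FAR))
z(0.76) = 0.7063
z(0.17) = -0.9542
c = -0.5 * (0.7063 + -0.9542)
= -0.5 * -0.2479
= 0.12


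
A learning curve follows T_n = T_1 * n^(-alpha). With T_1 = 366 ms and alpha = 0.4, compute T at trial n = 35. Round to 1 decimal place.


T_n = 366 * 35^(-0.4)
35^(-0.4) = 0.241197
T_n = 366 * 0.241197
= 88.3 ms


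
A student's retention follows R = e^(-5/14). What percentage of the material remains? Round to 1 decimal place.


R = e^(-t/S)
-t/S = -5/14 = -0.357143
R = e^(-0.357143) = 0.699672
Percentage = 0.699672 * 100
= 70.0


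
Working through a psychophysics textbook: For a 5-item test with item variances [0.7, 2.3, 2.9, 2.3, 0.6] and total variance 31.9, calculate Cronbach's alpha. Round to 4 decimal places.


alpha = (k/(k-1)) * (1 - sum(s_i^2)/s_total^2)
sum(item variances) = 8.8
k/(k-1) = 5/4 = 1.25
1 - 8.8/31.9 = 1 - 0.275862 = 0.724138
alpha = 1.25 * 0.724138
= 0.9052


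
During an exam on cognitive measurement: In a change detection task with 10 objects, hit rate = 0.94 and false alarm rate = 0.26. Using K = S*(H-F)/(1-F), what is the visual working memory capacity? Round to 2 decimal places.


K = S * (H - F) / (1 - F)
H - F = 0.68
1 - F = 0.74
K = 10 * 0.68 / 0.74
= 9.19


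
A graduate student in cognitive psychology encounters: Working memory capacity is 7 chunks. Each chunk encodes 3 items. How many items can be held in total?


Total items = chunks * items_per_chunk
= 7 * 3
= 21


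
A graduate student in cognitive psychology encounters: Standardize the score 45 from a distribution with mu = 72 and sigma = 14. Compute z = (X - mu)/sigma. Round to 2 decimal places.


z = (X - mu) / sigma
= (45 - 72) / 14
= -27 / 14
= -1.93


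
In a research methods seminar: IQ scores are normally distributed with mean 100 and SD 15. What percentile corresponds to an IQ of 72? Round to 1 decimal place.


z = (IQ - mean) / SD
z = (72 - 100) / 15 = -1.8667
Percentile = Phi(-1.8667) * 100
Phi(-1.8667) = 0.030972
= 3.1


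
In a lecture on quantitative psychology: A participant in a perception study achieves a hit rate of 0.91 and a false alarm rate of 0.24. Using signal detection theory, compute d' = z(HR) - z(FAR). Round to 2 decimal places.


d' = z(HR) - z(FAR)
z(0.91) = 1.3408
z(0.24) = -0.7063
d' = 1.3408 - -0.7063
= 2.05


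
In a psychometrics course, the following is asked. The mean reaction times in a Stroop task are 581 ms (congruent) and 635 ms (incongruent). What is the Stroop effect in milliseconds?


Stroop effect = RT(incongruent) - RT(congruent)
= 635 - 581
= 54 ms


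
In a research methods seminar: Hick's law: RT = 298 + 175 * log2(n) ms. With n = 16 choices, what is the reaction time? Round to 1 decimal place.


RT = 298 + 175 * log2(16)
log2(16) = 4.0
RT = 298 + 175 * 4.0
= 298 + 700.0
= 998.0 ms


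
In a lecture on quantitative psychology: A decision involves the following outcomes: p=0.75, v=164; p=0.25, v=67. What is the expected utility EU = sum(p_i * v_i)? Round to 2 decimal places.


EU = sum(p_i * v_i)
0.75 * 164 = 123.0
0.25 * 67 = 16.75
EU = 123.0 + 16.75
= 139.75


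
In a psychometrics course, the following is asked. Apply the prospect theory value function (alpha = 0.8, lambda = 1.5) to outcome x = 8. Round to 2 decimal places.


Since x = 8 >= 0, use v(x) = x^0.8
8^0.8 = 5.278
v(8) = 5.28


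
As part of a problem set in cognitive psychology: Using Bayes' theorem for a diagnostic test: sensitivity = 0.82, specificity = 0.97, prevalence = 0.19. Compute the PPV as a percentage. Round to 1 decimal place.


PPV = (sens * prev) / (sens * prev + (1-spec) * (1-prev))
Numerator = 0.82 * 0.19 = 0.1558
P(positive and no disease) = (1 - spec) * (1 - prev) = (1 - 0.97) * (1 - 0.19) = 0.0243
Denominator = 0.1558 + 0.0243 = 0.1801
PPV = 0.1558 / 0.1801 = 0.865075
As percentage = 86.5


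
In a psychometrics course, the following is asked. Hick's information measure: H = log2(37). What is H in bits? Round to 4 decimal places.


H = log2(n)
H = log2(37)
= 5.2095


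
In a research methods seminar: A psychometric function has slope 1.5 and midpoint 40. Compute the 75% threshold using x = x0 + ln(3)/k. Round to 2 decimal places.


At P = 0.75: 0.75 = 1/(1 + e^(-k*(x-x0)))
Solving: e^(-k*(x-x0)) = 1/3
x = x0 + ln(3)/k
ln(3) = 1.0986
x = 40 + 1.0986/1.5
= 40 + 0.7324
= 40.73


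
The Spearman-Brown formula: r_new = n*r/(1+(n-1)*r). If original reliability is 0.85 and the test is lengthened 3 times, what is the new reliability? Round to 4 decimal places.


r_new = n*r / (1 + (n-1)*r)
Numerator = 3 * 0.85 = 2.55
Denominator = 1 + 2 * 0.85 = 2.7
r_new = 2.55 / 2.7
= 0.9444


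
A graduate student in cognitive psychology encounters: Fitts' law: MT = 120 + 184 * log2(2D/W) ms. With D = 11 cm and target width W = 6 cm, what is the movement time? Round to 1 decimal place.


MT = 120 + 184 * log2(2*11/6)
2D/W = 3.666667
log2(3.666667) = 1.8745
MT = 120 + 184 * 1.8745
= 464.9 ms


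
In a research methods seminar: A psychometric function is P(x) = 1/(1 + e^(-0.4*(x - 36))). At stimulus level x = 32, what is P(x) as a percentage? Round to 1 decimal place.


P(x) = 1/(1 + e^(-0.4*(32 - 36)))
Exponent = -0.4 * -4 = 1.6
e^(1.6) = 4.953032
P = 1/(1 + 4.953032) = 0.167982
Percentage = 16.8


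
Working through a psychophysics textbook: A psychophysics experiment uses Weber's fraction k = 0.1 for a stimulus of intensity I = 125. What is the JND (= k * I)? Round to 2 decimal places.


JND = k * I
JND = 0.1 * 125
= 12.50


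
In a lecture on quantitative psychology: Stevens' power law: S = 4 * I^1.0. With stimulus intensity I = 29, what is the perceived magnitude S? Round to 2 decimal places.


S = 4 * 29^1.0
29^1.0 = 29.0
S = 4 * 29.0
= 116.00


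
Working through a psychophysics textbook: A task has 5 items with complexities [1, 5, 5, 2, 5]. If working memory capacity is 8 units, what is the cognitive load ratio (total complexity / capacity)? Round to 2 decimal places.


Total complexity = 1 + 5 + 5 + 2 + 5 = 18
Load = total / capacity = 18 / 8
= 2.25


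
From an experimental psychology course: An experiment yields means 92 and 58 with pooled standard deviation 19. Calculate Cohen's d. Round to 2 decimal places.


Cohen's d = (M1 - M2) / S_pooled
= (92 - 58) / 19
= 34 / 19
= 1.79


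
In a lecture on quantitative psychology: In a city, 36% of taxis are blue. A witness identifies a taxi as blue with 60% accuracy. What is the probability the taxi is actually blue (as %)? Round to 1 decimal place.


P(blue | says blue) = P(says blue | blue)*P(blue) / [P(says blue | blue)*P(blue) + P(says blue | not blue)*P(not blue)]
Numerator = 0.6 * 0.36 = 0.216
False identification = 0.4 * 0.64 = 0.256
P = 0.216 / (0.216 + 0.256)
= 0.216 / 0.472
As percentage = 45.8


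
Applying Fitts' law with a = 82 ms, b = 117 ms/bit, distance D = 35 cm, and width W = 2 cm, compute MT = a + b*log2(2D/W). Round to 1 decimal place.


MT = 82 + 117 * log2(2*35/2)
2D/W = 35.0
log2(35.0) = 5.1293
MT = 82 + 117 * 5.1293
= 682.1 ms


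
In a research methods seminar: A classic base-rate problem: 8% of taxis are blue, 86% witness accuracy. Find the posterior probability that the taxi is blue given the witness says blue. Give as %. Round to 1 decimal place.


P(blue | says blue) = P(says blue | blue)*P(blue) / [P(says blue | blue)*P(blue) + P(says blue | not blue)*P(not blue)]
Numerator = 0.86 * 0.08 = 0.0688
False identification = 0.14 * 0.92 = 0.1288
P = 0.0688 / (0.0688 + 0.1288)
= 0.0688 / 0.1976
As percentage = 34.8


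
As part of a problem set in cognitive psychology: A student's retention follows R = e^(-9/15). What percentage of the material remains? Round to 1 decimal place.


R = e^(-t/S)
-t/S = -9/15 = -0.6
R = e^(-0.6) = 0.548812
Percentage = 0.548812 * 100
= 54.9


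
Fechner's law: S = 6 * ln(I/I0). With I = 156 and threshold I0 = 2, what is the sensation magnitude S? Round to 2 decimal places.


S = 6 * ln(156/2)
I/I0 = 78.0
ln(78.0) = 4.3567
S = 6 * 4.3567
= 26.14


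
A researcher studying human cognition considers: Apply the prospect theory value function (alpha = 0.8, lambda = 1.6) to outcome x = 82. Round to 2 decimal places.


Since x = 82 >= 0, use v(x) = x^0.8
82^0.8 = 33.9665
v(82) = 33.97


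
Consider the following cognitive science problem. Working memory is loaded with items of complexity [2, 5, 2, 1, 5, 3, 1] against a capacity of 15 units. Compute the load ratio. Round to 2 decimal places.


Total complexity = 2 + 5 + 2 + 1 + 5 + 3 + 1 = 19
Load = total / capacity = 19 / 15
= 1.27


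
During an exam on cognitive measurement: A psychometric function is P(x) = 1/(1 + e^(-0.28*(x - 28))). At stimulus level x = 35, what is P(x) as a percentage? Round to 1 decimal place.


P(x) = 1/(1 + e^(-0.28*(35 - 28)))
Exponent = -0.28 * 7 = -1.96
e^(-1.96) = 0.140858
P = 1/(1 + 0.140858) = 0.876533
Percentage = 87.7


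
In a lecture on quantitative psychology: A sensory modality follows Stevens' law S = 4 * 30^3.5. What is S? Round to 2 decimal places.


S = 4 * 30^3.5
30^3.5 = 147885.0905
S = 4 * 147885.0905
= 591540.36


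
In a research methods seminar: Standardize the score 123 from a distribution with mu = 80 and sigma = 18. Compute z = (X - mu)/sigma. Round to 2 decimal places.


z = (X - mu) / sigma
= (123 - 80) / 18
= 43 / 18
= 2.39


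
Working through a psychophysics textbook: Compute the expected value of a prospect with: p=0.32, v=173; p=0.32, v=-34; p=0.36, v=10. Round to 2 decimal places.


EU = sum(p_i * v_i)
0.32 * 173 = 55.36
0.32 * -34 = -10.88
0.36 * 10 = 3.6
EU = 55.36 + -10.88 + 3.6
= 48.08


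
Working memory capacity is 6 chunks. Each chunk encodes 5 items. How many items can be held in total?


Total items = chunks * items_per_chunk
= 6 * 5
= 30


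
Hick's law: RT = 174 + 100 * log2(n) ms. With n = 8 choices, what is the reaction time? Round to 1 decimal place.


RT = 174 + 100 * log2(8)
log2(8) = 3.0
RT = 174 + 100 * 3.0
= 174 + 300.0
= 474.0 ms


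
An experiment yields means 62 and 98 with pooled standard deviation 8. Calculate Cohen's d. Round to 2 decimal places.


Cohen's d = (M1 - M2) / S_pooled
= (62 - 98) / 8
= -36 / 8
= -4.50


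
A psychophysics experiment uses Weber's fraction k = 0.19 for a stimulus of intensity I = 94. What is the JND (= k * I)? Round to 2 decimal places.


JND = k * I
JND = 0.19 * 94
= 17.86


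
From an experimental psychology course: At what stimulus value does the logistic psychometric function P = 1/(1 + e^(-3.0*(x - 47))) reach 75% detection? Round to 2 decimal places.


At P = 0.75: 0.75 = 1/(1 + e^(-k*(x-x0)))
Solving: e^(-k*(x-x0)) = 1/3
x = x0 + ln(3)/k
ln(3) = 1.0986
x = 47 + 1.0986/3.0
= 47 + 0.3662
= 47.37
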